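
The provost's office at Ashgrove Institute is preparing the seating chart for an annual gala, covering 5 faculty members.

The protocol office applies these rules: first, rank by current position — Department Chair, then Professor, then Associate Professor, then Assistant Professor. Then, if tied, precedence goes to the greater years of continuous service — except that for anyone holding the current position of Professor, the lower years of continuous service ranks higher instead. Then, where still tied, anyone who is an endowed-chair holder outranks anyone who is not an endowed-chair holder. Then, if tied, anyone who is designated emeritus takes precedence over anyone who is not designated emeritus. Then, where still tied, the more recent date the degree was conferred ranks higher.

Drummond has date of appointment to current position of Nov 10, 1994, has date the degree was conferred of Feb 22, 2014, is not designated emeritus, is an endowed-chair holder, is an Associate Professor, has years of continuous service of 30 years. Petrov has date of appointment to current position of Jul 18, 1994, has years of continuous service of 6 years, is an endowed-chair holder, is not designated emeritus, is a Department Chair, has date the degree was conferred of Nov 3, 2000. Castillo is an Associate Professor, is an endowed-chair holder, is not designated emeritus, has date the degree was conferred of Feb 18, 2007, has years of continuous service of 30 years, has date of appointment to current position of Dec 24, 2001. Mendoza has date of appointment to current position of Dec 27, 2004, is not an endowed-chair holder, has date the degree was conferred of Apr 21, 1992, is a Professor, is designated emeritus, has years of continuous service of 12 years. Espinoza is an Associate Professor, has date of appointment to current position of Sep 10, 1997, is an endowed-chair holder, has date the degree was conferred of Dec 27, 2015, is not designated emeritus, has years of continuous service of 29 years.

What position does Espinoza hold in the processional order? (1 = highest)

5

By current position: Petrov (Department Chair); then Mendoza (Professor); then Drummond, Castillo and Espinoza (Associate Professor).
Among Drummond, Castillo and Espinoza, by years of continuous service (higher first): Drummond and Castillo (30 years) before Espinoza (29 years).
Drummond and Castillo are each an endowed-chair holder, so the next rule applies.
Drummond and Castillo are each not designated emeritus, so the next rule applies.
Among Drummond and Castillo, by date the degree was conferred (later first): Drummond (Feb 22, 2014) before Castillo (Feb 18, 2007).
Order: Petrov, Mendoza, Drummond, Castillo, Espinoza. So position 5.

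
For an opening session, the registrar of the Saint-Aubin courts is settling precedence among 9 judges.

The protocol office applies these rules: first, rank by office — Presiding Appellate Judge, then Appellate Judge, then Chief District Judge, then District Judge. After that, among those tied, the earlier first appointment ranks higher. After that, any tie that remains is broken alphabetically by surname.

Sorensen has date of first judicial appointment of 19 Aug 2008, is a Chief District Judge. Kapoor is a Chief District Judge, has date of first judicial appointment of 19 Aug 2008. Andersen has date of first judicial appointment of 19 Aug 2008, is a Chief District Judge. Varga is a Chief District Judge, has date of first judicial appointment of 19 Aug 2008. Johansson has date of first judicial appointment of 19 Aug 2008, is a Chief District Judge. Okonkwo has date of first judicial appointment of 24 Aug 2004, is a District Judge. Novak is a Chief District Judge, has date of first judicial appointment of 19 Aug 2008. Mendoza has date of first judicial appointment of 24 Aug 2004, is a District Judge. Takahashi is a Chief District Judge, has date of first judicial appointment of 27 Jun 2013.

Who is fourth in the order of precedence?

Novak

By office: Andersen, Johansson, Kapoor, Novak, Sorensen, Varga and Takahashi (Chief District Judge); then Mendoza and Okonkwo (District Judge).
Among Andersen, Johansson, Kapoor, Novak, Sorensen, Varga and Takahashi, by date of first judicial appointment (earlier first): Andersen, Johansson, Kapoor, Novak, Sorensen and Varga (19 Aug 2008) before Takahashi (27 Jun 2013).
Among Andersen, Johansson, Kapoor, Novak, Sorensen and Varga, alphabetically by surname: Andersen before Johansson before Kapoor before Novak before Sorensen before Varga.
Mendoza and Okonkwo both have date of first judicial appointment 24 Aug 2004, so the next rule applies.
Among Mendoza and Okonkwo, alphabetically by surname: Mendoza before Okonkwo.
Order: Andersen, Johansson, Kapoor, Novak, Sorensen, Varga, Takahashi, Mendoza, Okonkwo.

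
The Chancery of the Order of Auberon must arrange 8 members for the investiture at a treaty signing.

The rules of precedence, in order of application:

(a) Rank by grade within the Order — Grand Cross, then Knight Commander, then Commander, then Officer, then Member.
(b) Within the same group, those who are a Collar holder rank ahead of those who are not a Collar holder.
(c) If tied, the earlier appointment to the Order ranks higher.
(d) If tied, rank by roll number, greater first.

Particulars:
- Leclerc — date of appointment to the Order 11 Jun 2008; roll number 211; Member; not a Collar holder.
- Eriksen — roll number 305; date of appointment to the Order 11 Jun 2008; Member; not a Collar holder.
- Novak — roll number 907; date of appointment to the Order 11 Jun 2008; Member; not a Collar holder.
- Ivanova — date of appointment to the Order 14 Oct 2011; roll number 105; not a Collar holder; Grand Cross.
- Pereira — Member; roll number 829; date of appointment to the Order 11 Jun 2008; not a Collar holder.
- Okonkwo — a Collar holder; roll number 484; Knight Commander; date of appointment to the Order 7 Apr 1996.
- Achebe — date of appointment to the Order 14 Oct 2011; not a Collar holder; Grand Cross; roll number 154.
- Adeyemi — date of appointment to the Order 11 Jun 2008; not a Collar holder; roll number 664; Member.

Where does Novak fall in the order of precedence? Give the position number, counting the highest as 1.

4

By grade within the Order: Achebe and Ivanova (Grand Cross); then Okonkwo (Knight Commander); then Novak, Pereira, Adeyemi, Eriksen and Leclerc (Member).
Achebe and Ivanova are each not a Collar holder, so the next rule applies.
Achebe and Ivanova both have date of appointment to the Order 14 Oct 2011, so the next rule applies.
Among Achebe and Ivanova, by roll number (higher first): Achebe (154) before Ivanova (105).
Novak, Pereira, Adeyemi, Eriksen and Leclerc are each not a Collar holder, so the next rule applies.
Novak, Pereira, Adeyemi, Eriksen and Leclerc all have date of appointment to the Order 11 Jun 2008, so the next rule applies.
Among Novak, Pereira, Adeyemi, Eriksen and Leclerc, by roll number (higher first): Novak (907) before Pereira (829) before Adeyemi (664) before Eriksen (305) before Leclerc (211).
Order: Achebe, Ivanova, Okonkwo, Novak, Pereira, Adeyemi, Eriksen, Leclerc. So position 4.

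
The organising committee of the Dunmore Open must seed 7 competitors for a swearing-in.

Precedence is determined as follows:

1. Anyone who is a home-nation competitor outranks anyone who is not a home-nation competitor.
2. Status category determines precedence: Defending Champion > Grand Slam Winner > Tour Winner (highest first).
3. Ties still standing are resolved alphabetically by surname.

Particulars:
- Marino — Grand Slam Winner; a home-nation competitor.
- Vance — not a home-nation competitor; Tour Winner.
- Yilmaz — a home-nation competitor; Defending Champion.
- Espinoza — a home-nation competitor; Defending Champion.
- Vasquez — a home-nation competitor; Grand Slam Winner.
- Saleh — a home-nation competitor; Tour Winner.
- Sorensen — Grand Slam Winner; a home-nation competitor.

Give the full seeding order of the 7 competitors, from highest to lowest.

Espinoza, Yilmaz, Marino, Sorensen, Vasquez, Saleh, Vance

By the first rule: Espinoza, Yilmaz, Marino, Sorensen, Vasquez and Saleh (each a home-nation competitor); then Vance (not a home-nation competitor).
Among Espinoza, Yilmaz, Marino, Sorensen, Vasquez and Saleh, by status category: Espinoza and Yilmaz (Defending Champion) before Marino, Sorensen and Vasquez (Grand Slam Winner) before Saleh (Tour Winner).
Among Espinoza and Yilmaz, alphabetically by surname: Espinoza before Yilmaz.
Among Marino, Sorensen and Vasquez, alphabetically by surname: Marino before Sorensen before Vasquez.
Full order: Espinoza, Yilmaz, Marino, Sorensen, Vasquez, Saleh, Vance.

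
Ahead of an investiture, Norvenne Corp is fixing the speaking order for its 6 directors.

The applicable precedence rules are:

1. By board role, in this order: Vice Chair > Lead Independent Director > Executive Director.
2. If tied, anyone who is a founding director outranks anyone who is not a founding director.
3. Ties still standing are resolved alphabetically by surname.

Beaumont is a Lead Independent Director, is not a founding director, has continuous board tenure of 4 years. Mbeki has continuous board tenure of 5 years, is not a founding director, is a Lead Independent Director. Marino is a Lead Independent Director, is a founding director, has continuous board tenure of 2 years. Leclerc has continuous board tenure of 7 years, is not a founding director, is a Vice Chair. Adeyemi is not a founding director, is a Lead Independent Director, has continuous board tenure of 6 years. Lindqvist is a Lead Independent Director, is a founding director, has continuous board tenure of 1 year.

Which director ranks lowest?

By board role: Leclerc (Vice Chair); then Lindqvist, Marino, Adeyemi, Beaumont and Mbeki (Lead Independent Director).
Among Lindqvist, Marino, Adeyemi, Beaumont and Mbeki, a founding director before not a founding director: Lindqvist and Marino (a founding director) before Adeyemi, Beaumont and Mbeki (not a founding director).
Among Lindqvist and Marino, alphabetically by surname: Lindqvist before Marino.
Among Adeyemi, Beaumont and Mbeki, alphabetically by surname: Adeyemi before Beaumont before Mbeki.
Order: Leclerc, Lindqvist, Marino, Adeyemi, Beaumont, Mbeki.

Mbeki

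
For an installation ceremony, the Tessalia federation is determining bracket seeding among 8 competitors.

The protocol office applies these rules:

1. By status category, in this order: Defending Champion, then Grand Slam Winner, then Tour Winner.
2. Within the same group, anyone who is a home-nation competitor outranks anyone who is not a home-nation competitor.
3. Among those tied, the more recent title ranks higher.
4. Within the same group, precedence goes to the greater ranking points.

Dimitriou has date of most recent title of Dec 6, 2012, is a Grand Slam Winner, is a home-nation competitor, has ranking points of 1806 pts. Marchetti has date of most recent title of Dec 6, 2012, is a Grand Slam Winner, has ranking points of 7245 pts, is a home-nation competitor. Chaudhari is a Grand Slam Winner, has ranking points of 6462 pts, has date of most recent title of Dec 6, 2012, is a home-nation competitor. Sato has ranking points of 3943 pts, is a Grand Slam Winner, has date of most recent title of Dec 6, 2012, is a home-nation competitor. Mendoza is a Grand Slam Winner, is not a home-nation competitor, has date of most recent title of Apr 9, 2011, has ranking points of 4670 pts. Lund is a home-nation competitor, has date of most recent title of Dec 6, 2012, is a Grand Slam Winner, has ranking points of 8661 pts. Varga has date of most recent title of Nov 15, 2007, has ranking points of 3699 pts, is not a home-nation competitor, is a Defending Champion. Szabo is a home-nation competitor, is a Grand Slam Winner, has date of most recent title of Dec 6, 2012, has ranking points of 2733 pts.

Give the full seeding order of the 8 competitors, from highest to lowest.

By status category: Varga (Defending Champion); then Lund, Marchetti, Chaudhari, Sato, Szabo, Dimitriou and Mendoza (Grand Slam Winner).
Among Lund, Marchetti, Chaudhari, Sato, Szabo, Dimitriou and Mendoza, a home-nation competitor before not a home-nation competitor: Lund, Marchetti, Chaudhari, Sato, Szabo and Dimitriou (a home-nation competitor) before Mendoza (not a home-nation competitor).
Lund, Marchetti, Chaudhari, Sato, Szabo and Dimitriou all have date of most recent title Dec 6, 2012, so the next rule applies.
Among Lund, Marchetti, Chaudhari, Sato, Szabo and Dimitriou, by ranking points (higher first): Lund (8661 pts) before Marchetti (7245 pts) before Chaudhari (6462 pts) before Sato (3943 pts) before Szabo (2733 pts) before Dimitriou (1806 pts).
Full order: Varga, Lund, Marchetti, Chaudhari, Sato, Szabo, Dimitriou, Mendoza.

Varga, Lund, Marchetti, Chaudhari, Sato, Szabo, Dimitriou, Mendoza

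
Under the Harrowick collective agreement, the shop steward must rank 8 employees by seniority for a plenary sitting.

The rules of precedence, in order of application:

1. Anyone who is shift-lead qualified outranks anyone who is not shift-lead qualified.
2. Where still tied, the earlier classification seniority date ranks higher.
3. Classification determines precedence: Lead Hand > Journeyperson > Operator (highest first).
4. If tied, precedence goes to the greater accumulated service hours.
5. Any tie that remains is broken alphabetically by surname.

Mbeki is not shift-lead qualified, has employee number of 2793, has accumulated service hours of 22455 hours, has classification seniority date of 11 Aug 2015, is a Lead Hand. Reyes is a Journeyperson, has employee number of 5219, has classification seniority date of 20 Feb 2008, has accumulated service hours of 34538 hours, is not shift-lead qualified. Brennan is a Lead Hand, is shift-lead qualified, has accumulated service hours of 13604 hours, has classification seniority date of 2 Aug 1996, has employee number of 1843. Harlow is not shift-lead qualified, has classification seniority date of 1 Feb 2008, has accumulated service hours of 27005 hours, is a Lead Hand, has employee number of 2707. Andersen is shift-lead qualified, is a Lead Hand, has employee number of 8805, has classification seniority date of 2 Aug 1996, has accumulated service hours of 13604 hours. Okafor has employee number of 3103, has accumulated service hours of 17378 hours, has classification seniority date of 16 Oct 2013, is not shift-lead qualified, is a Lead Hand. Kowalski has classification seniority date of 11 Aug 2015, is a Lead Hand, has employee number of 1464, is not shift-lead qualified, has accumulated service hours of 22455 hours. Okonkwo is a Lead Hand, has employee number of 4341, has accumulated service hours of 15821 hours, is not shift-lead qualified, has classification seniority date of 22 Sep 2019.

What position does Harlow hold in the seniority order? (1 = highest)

3

By the first rule: Andersen and Brennan (both shift-lead qualified); then Harlow, Reyes, Okafor, Kowalski, Mbeki and Okonkwo (each not shift-lead qualified).
Andersen and Brennan both have classification seniority date 2 Aug 1996, so the next rule applies.
Andersen and Brennan are each Lead Hand, so the next rule applies.
Andersen and Brennan both have accumulated service hours 13604 hours, so the next rule applies.
Among Andersen and Brennan, alphabetically by surname: Andersen before Brennan.
Among Harlow, Reyes, Okafor, Kowalski, Mbeki and Okonkwo, by classification seniority date (earlier first): Harlow (1 Feb 2008) before Reyes (20 Feb 2008) before Okafor (16 Oct 2013) before Kowalski and Mbeki (11 Aug 2015) before Okonkwo (22 Sep 2019).
Kowalski and Mbeki are each Lead Hand, so the next rule applies.
Kowalski and Mbeki both have accumulated service hours 22455 hours, so the next rule applies.
Among Kowalski and Mbeki, alphabetically by surname: Kowalski before Mbeki.
Order: Andersen, Brennan, Harlow, Reyes, Okafor, Kowalski, Mbeki, Okonkwo. So position 3.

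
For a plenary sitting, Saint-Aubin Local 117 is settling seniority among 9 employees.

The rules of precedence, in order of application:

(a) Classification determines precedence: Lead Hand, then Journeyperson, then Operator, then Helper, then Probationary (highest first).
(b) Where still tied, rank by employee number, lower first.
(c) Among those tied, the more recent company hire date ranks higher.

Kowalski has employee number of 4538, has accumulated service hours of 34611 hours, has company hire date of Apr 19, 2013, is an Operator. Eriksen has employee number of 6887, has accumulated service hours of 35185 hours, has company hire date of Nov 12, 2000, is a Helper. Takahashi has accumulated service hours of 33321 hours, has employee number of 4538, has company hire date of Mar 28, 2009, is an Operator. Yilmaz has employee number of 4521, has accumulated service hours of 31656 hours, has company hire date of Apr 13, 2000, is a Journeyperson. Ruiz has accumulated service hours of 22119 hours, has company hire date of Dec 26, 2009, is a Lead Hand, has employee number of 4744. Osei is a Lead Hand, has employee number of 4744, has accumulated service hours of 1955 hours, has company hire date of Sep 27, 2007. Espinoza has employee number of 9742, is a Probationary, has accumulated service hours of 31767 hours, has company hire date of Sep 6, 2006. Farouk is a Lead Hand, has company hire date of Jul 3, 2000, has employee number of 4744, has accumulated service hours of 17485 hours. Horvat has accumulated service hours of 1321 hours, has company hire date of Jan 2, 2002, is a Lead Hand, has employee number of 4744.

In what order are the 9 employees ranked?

By classification: Ruiz, Osei, Horvat and Farouk (Lead Hand); then Yilmaz (Journeyperson); then Kowalski and Takahashi (Operator); then Eriksen (Helper); then Espinoza (Probationary).
Ruiz, Osei, Horvat and Farouk all have employee number 4744, so the next rule applies.
Among Ruiz, Osei, Horvat and Farouk, by company hire date (later first): Ruiz (Dec 26, 2009) before Osei (Sep 27, 2007) before Horvat (Jan 2, 2002) before Farouk (Jul 3, 2000).
Kowalski and Takahashi both have employee number 4538, so the next rule applies.
Among Kowalski and Takahashi, by company hire date (later first): Kowalski (Apr 19, 2013) before Takahashi (Mar 28, 2009).
Full order: Ruiz, Osei, Horvat, Farouk, Yilmaz, Kowalski, Takahashi, Eriksen, Espinoza.

Ruiz, Osei, Horvat, Farouk, Yilmaz, Kowalski, Takahashi, Eriksen, Espinoza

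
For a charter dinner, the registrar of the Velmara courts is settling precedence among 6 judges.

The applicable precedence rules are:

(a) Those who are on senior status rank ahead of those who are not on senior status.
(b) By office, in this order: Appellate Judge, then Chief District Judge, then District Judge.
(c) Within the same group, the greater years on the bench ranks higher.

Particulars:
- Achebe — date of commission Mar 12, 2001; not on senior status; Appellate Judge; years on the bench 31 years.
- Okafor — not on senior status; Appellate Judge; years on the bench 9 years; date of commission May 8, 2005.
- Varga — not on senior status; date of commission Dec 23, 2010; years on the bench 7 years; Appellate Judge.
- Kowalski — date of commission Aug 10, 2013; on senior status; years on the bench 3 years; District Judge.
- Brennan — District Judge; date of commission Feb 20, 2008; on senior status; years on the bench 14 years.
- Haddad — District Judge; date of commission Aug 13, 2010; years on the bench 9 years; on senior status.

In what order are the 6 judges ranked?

By the first rule: Brennan, Haddad and Kowalski (each on senior status); then Achebe, Okafor and Varga (each not on senior status).
Brennan, Haddad and Kowalski are each District Judge, so the next rule applies.
Among Brennan, Haddad and Kowalski, by years on the bench (higher first): Brennan (14 years) before Haddad (9 years) before Kowalski (3 years).
Achebe, Okafor and Varga are each Appellate Judge, so the next rule applies.
Among Achebe, Okafor and Varga, by years on the bench (higher first): Achebe (31 years) before Okafor (9 years) before Varga (7 years).
Full order: Brennan, Haddad, Kowalski, Achebe, Okafor, Varga.

Brennan, Haddad, Kowalski, Achebe, Okafor, Varga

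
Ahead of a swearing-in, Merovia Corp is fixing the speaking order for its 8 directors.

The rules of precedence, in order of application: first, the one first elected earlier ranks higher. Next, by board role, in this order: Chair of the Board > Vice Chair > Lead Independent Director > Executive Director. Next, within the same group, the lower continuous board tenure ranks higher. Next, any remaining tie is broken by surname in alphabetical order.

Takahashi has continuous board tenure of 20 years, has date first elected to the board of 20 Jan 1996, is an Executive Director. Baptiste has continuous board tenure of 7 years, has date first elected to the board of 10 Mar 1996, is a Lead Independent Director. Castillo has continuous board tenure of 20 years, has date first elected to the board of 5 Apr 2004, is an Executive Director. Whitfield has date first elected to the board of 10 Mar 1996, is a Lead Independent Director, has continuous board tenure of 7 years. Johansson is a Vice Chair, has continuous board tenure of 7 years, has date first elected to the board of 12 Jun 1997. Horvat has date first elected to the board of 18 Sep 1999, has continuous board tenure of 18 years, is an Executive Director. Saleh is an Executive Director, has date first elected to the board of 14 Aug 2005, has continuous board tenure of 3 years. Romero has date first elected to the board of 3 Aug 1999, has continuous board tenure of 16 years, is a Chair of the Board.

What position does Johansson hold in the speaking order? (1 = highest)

4

By date first elected to the board (earlier first): Takahashi (20 Jan 1996); then Baptiste and Whitfield (both 10 Mar 1996); then Johansson (12 Jun 1997); then Romero (3 Aug 1999); then Horvat (18 Sep 1999); then Castillo (5 Apr 2004); then Saleh (14 Aug 2005).
Baptiste and Whitfield are each Lead Independent Director, so the next rule applies.
Baptiste and Whitfield both have continuous board tenure 7 years, so the next rule applies.
Among Baptiste and Whitfield, alphabetically by surname: Baptiste before Whitfield.
Order: Takahashi, Baptiste, Whitfield, Johansson, Romero, Horvat, Castillo, Saleh. So position 4.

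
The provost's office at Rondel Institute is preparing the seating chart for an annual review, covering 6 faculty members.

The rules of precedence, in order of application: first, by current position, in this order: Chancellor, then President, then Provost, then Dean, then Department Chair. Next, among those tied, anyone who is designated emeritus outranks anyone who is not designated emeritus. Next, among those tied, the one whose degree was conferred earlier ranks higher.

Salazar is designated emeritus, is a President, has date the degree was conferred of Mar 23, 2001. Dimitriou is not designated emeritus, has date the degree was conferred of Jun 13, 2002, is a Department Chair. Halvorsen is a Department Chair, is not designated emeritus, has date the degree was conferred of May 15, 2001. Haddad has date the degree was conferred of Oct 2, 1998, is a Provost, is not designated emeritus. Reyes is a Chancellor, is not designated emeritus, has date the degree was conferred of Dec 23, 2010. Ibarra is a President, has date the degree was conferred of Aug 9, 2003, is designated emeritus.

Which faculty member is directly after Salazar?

By current position: Reyes (Chancellor); then Salazar and Ibarra (President); then Haddad (Provost); then Halvorsen and Dimitriou (Department Chair).
Salazar and Ibarra are each designated emeritus, so the next rule applies.
Among Salazar and Ibarra, by date the degree was conferred (earlier first): Salazar (Mar 23, 2001) before Ibarra (Aug 9, 2003).
Halvorsen and Dimitriou are each not designated emeritus, so the next rule applies.
Among Halvorsen and Dimitriou, by date the degree was conferred (earlier first): Halvorsen (May 15, 2001) before Dimitriou (Jun 13, 2002).
Order: Reyes, Salazar, Ibarra, Haddad, Halvorsen, Dimitriou.

Ibarra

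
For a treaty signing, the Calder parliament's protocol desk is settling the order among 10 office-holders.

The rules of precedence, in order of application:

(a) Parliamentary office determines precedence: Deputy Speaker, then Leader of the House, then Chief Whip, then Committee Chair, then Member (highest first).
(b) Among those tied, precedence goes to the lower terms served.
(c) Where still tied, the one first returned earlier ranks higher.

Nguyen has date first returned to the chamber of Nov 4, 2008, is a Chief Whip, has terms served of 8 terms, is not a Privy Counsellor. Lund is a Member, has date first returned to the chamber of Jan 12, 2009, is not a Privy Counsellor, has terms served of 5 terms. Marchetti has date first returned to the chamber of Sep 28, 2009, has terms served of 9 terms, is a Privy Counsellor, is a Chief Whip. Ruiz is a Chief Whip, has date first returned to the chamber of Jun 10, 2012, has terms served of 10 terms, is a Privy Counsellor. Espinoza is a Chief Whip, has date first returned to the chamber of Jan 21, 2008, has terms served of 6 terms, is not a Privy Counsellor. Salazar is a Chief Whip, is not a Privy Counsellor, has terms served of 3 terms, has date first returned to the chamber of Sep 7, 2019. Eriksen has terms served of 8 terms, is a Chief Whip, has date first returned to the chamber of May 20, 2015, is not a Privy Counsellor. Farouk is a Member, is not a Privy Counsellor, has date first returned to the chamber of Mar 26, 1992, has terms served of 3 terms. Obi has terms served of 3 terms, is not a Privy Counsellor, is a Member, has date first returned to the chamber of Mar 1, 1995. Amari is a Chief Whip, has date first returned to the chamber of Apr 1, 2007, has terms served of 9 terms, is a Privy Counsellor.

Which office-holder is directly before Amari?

By parliamentary office: Salazar, Espinoza, Nguyen, Eriksen, Amari, Marchetti and Ruiz (Chief Whip); then Farouk, Obi and Lund (Member).
Among Salazar, Espinoza, Nguyen, Eriksen, Amari, Marchetti and Ruiz, by terms served (lower first): Salazar (3 terms) before Espinoza (6 terms) before Nguyen and Eriksen (8 terms) before Amari and Marchetti (9 terms) before Ruiz (10 terms).
Among Nguyen and Eriksen, by date first returned to the chamber (earlier first): Nguyen (Nov 4, 2008) before Eriksen (May 20, 2015).
Among Amari and Marchetti, by date first returned to the chamber (earlier first): Amari (Apr 1, 2007) before Marchetti (Sep 28, 2009).
Among Farouk, Obi and Lund, by terms served (lower first): Farouk and Obi (3 terms) before Lund (5 terms).
Among Farouk and Obi, by date first returned to the chamber (earlier first): Farouk (Mar 26, 1992) before Obi (Mar 1, 1995).
Order: Salazar, Espinoza, Nguyen, Eriksen, Amari, Marchetti, Ruiz, Farouk, Obi, Lund.

Eriksen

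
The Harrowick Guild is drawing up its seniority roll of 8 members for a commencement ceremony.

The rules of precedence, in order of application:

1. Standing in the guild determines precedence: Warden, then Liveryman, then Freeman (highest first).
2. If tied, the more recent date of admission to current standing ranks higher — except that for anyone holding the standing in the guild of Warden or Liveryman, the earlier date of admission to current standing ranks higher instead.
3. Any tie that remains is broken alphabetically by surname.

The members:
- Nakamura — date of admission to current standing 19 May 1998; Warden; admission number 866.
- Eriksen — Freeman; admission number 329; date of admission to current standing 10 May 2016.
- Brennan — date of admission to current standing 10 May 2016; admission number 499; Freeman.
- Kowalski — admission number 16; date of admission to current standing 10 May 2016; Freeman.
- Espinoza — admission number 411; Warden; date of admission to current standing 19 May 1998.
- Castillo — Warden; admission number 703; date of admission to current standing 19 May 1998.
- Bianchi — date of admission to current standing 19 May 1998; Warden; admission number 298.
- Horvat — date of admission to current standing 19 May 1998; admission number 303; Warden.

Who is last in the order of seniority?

Kowalski

By standing in the guild: Bianchi, Castillo, Espinoza, Horvat and Nakamura (Warden); then Brennan, Eriksen and Kowalski (Freeman).
Bianchi, Castillo, Espinoza, Horvat and Nakamura all have date of admission to current standing 19 May 1998, so the next rule applies.
Among Bianchi, Castillo, Espinoza, Horvat and Nakamura, alphabetically by surname: Bianchi before Castillo before Espinoza before Horvat before Nakamura.
Brennan, Eriksen and Kowalski all have date of admission to current standing 10 May 2016, so the next rule applies.
Among Brennan, Eriksen and Kowalski, alphabetically by surname: Brennan before Eriksen before Kowalski.
Order: Bianchi, Castillo, Espinoza, Horvat, Nakamura, Brennan, Eriksen, Kowalski.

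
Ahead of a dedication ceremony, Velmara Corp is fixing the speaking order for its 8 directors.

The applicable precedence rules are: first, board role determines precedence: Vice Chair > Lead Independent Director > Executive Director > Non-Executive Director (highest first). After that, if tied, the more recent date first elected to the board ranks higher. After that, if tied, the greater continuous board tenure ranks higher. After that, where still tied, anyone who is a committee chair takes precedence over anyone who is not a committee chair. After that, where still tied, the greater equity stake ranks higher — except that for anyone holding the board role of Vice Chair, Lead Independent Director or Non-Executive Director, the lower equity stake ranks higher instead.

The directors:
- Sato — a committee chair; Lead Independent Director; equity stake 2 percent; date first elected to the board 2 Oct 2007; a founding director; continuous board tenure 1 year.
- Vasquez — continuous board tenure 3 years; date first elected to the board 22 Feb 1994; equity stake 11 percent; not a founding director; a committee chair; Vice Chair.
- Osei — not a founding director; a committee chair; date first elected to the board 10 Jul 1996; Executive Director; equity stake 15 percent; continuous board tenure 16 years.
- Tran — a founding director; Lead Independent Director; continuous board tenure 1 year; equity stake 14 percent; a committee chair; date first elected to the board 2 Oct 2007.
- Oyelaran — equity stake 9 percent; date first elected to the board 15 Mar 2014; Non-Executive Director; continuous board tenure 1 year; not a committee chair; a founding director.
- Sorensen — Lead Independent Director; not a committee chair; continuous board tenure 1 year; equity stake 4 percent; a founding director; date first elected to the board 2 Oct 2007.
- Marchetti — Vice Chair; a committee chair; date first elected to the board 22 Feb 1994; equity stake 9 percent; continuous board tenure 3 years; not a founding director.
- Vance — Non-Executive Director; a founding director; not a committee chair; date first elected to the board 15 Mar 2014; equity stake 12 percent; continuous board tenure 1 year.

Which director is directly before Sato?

By board role: Marchetti and Vasquez (Vice Chair); then Sato, Tran and Sorensen (Lead Independent Director); then Osei (Executive Director); then Oyelaran and Vance (Non-Executive Director).
Marchetti and Vasquez both have date first elected to the board 22 Feb 1994, so the next rule applies.
Marchetti and Vasquez both have continuous board tenure 3 years, so the next rule applies.
Marchetti and Vasquez are each a committee chair, so the next rule applies.
Among Marchetti and Vasquez, by equity stake (lower first) (reversed rule for this group): Marchetti (9 percent) before Vasquez (11 percent).
Sato, Tran and Sorensen all have date first elected to the board 2 Oct 2007, so the next rule applies.
Sato, Tran and Sorensen all have continuous board tenure 1 year, so the next rule applies.
Among Sato, Tran and Sorensen, a committee chair before not a committee chair: Sato and Tran (a committee chair) before Sorensen (not a committee chair).
Among Sato and Tran, by equity stake (lower first) (reversed rule for this group): Sato (2 percent) before Tran (14 percent).
Oyelaran and Vance both have date first elected to the board 15 Mar 2014, so the next rule applies.
Oyelaran and Vance both have continuous board tenure 1 year, so the next rule applies.
Oyelaran and Vance are each not a committee chair, so the next rule applies.
Among Oyelaran and Vance, by equity stake (lower first) (reversed rule for this group): Oyelaran (9 percent) before Vance (12 percent).
Order: Marchetti, Vasquez, Sato, Tran, Sorensen, Osei, Oyelaran, Vance.

Vasquez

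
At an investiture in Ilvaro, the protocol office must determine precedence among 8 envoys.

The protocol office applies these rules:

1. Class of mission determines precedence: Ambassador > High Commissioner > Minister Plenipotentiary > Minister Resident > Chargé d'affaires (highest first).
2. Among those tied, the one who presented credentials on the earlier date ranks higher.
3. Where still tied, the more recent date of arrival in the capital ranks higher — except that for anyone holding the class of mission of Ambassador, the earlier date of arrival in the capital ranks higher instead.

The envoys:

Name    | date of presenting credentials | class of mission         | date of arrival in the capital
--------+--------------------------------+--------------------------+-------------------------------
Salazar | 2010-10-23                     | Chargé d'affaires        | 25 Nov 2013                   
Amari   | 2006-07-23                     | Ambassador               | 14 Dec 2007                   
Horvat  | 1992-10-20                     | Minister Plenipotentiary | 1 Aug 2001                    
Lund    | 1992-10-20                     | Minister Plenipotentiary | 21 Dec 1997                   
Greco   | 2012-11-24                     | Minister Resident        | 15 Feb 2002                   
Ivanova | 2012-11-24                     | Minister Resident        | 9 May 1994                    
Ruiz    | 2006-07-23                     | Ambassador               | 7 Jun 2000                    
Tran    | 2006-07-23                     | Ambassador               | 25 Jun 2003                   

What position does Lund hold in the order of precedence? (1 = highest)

5

By class of mission: Ruiz, Tran and Amari (Ambassador); then Horvat and Lund (Minister Plenipotentiary); then Greco and Ivanova (Minister Resident); then Salazar (Chargé d'affaires).
Ruiz, Tran and Amari all have date of presenting credentials 2006-07-23, so the next rule applies.
Among Ruiz, Tran and Amari, by date of arrival in the capital (earlier first) (reversed rule for this group): Ruiz (7 Jun 2000) before Tran (25 Jun 2003) before Amari (14 Dec 2007).
Horvat and Lund both have date of presenting credentials 1992-10-20, so the next rule applies.
Among Horvat and Lund, by date of arrival in the capital (later first): Horvat (1 Aug 2001) before Lund (21 Dec 1997).
Greco and Ivanova both have date of presenting credentials 2012-11-24, so the next rule applies.
Among Greco and Ivanova, by date of arrival in the capital (later first): Greco (15 Feb 2002) before Ivanova (9 May 1994).
Order: Ruiz, Tran, Amari, Horvat, Lund, Greco, Ivanova, Salazar. So position 5.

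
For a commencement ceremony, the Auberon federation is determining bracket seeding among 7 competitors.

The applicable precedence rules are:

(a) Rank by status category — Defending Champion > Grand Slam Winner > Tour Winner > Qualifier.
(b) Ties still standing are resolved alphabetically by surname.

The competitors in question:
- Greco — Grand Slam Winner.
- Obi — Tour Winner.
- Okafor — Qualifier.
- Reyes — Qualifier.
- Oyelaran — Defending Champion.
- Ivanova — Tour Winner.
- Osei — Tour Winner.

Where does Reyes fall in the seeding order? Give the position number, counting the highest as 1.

7

By status category: Oyelaran (Defending Champion); then Greco (Grand Slam Winner); then Ivanova, Obi and Osei (Tour Winner); then Okafor and Reyes (Qualifier).
Among Ivanova, Obi and Osei, alphabetically by surname: Ivanova before Obi before Osei.
Among Okafor and Reyes, alphabetically by surname: Okafor before Reyes.
Order: Oyelaran, Greco, Ivanova, Obi, Osei, Okafor, Reyes. So position 7.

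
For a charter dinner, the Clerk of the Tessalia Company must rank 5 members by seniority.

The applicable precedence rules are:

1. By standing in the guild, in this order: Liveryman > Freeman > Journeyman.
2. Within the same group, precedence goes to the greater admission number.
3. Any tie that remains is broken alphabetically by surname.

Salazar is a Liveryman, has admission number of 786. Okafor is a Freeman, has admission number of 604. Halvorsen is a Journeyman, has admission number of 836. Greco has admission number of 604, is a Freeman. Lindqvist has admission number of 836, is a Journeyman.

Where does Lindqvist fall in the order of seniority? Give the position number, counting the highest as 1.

By standing in the guild: Salazar (Liveryman); then Greco and Okafor (Freeman); then Halvorsen and Lindqvist (Journeyman).
Greco and Okafor both have admission number 604, so the next rule applies.
Among Greco and Okafor, alphabetically by surname: Greco before Okafor.
Halvorsen and Lindqvist both have admission number 836, so the next rule applies.
Among Halvorsen and Lindqvist, alphabetically by surname: Halvorsen before Lindqvist.
Order: Salazar, Greco, Okafor, Halvorsen, Lindqvist. So position 5.

5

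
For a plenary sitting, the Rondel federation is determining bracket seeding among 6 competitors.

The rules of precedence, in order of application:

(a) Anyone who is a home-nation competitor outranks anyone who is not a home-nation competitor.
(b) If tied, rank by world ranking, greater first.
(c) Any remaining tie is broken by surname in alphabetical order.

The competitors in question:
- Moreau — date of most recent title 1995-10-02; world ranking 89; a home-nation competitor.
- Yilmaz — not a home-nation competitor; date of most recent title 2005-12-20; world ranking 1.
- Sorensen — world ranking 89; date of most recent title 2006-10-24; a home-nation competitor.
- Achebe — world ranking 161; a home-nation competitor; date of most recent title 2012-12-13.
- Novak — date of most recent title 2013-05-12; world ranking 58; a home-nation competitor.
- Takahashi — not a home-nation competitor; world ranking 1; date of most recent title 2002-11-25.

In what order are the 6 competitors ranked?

Achebe, Moreau, Sorensen, Novak, Takahashi, Yilmaz

By the first rule: Achebe, Moreau, Sorensen and Novak (each a home-nation competitor); then Takahashi and Yilmaz (both not a home-nation competitor).
Among Achebe, Moreau, Sorensen and Novak, by world ranking (higher first): Achebe (161) before Moreau and Sorensen (89) before Novak (58).
Among Moreau and Sorensen, alphabetically by surname: Moreau before Sorensen.
Takahashi and Yilmaz both have world ranking 1, so the next rule applies.
Among Takahashi and Yilmaz, alphabetically by surname: Takahashi before Yilmaz.
Full order: Achebe, Moreau, Sorensen, Novak, Takahashi, Yilmaz.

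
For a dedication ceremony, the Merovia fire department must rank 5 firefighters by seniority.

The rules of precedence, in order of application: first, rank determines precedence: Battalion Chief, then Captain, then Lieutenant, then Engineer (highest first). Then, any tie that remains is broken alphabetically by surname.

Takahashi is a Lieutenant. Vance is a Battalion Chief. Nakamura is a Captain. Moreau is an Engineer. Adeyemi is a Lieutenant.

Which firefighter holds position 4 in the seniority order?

Takahashi

By rank: Vance (Battalion Chief); then Nakamura (Captain); then Adeyemi and Takahashi (Lieutenant); then Moreau (Engineer).
Among Adeyemi and Takahashi, alphabetically by surname: Adeyemi before Takahashi.
Order: Vance, Nakamura, Adeyemi, Takahashi, Moreau.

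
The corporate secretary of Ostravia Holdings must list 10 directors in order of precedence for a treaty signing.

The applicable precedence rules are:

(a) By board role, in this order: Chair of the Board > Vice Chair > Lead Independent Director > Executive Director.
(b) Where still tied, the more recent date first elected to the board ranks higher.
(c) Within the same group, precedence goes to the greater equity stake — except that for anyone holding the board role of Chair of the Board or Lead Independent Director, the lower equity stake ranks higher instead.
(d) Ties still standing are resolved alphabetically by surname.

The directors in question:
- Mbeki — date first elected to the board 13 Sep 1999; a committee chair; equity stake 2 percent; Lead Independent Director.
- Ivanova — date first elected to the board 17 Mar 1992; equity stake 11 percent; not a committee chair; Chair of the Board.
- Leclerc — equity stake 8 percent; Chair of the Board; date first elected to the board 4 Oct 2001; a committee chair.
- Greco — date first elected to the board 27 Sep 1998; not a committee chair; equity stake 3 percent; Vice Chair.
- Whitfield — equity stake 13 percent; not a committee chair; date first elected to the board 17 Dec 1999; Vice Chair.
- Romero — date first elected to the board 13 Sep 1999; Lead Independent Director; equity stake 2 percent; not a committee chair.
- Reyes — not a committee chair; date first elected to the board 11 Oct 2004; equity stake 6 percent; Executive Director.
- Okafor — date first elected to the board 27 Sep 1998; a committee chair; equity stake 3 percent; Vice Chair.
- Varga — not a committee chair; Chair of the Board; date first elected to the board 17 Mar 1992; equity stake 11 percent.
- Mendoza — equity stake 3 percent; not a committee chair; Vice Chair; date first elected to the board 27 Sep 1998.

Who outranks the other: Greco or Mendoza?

Greco

By board role: Leclerc, Ivanova and Varga (Chair of the Board); then Whitfield, Greco, Mendoza and Okafor (Vice Chair); then Mbeki and Romero (Lead Independent Director); then Reyes (Executive Director).
Among Leclerc, Ivanova and Varga, by date first elected to the board (later first): Leclerc (4 Oct 2001) before Ivanova and Varga (17 Mar 1992).
Ivanova and Varga both have equity stake 11 percent, so the next rule applies.
Among Ivanova and Varga, alphabetically by surname: Ivanova before Varga.
Among Whitfield, Greco, Mendoza and Okafor, by date first elected to the board (later first): Whitfield (17 Dec 1999) before Greco, Mendoza and Okafor (27 Sep 1998).
Greco, Mendoza and Okafor all have equity stake 3 percent, so the next rule applies.
Among Greco, Mendoza and Okafor, alphabetically by surname: Greco before Mendoza before Okafor.
Mbeki and Romero both have date first elected to the board 13 Sep 1999, so the next rule applies.
Mbeki and Romero both have equity stake 2 percent, so the next rule applies.
Among Mbeki and Romero, alphabetically by surname: Mbeki before Romero.
So Greco takes precedence.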